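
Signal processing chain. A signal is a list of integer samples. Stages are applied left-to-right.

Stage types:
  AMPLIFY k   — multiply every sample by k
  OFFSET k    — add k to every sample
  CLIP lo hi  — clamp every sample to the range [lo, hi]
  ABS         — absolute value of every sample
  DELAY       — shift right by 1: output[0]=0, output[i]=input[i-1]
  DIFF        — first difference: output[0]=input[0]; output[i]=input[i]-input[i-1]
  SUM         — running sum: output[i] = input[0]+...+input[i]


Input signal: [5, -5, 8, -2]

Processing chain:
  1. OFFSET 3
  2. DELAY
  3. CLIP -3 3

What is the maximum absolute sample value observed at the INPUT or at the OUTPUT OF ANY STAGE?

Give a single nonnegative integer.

Answer: 11

Derivation:
Input: [5, -5, 8, -2] (max |s|=8)
Stage 1 (OFFSET 3): 5+3=8, -5+3=-2, 8+3=11, -2+3=1 -> [8, -2, 11, 1] (max |s|=11)
Stage 2 (DELAY): [0, 8, -2, 11] = [0, 8, -2, 11] -> [0, 8, -2, 11] (max |s|=11)
Stage 3 (CLIP -3 3): clip(0,-3,3)=0, clip(8,-3,3)=3, clip(-2,-3,3)=-2, clip(11,-3,3)=3 -> [0, 3, -2, 3] (max |s|=3)
Overall max amplitude: 11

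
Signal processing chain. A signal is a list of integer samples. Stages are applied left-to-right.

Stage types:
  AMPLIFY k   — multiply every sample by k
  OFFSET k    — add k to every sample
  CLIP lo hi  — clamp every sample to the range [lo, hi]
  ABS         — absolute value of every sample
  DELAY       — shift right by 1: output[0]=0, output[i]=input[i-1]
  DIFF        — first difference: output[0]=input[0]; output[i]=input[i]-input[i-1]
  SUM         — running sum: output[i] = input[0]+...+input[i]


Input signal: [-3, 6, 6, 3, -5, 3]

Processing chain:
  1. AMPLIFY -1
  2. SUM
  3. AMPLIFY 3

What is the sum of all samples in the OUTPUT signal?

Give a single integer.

Answer: -114

Derivation:
Input: [-3, 6, 6, 3, -5, 3]
Stage 1 (AMPLIFY -1): -3*-1=3, 6*-1=-6, 6*-1=-6, 3*-1=-3, -5*-1=5, 3*-1=-3 -> [3, -6, -6, -3, 5, -3]
Stage 2 (SUM): sum[0..0]=3, sum[0..1]=-3, sum[0..2]=-9, sum[0..3]=-12, sum[0..4]=-7, sum[0..5]=-10 -> [3, -3, -9, -12, -7, -10]
Stage 3 (AMPLIFY 3): 3*3=9, -3*3=-9, -9*3=-27, -12*3=-36, -7*3=-21, -10*3=-30 -> [9, -9, -27, -36, -21, -30]
Output sum: -114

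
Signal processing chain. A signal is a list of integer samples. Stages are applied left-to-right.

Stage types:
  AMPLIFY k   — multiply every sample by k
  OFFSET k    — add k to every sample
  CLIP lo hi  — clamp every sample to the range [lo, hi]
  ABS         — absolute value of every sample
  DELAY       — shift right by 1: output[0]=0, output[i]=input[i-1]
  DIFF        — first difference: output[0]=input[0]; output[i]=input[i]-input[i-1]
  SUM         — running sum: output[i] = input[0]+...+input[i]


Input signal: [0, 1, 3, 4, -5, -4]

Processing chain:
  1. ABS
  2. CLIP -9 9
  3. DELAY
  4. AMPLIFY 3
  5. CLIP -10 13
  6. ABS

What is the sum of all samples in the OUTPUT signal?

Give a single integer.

Input: [0, 1, 3, 4, -5, -4]
Stage 1 (ABS): |0|=0, |1|=1, |3|=3, |4|=4, |-5|=5, |-4|=4 -> [0, 1, 3, 4, 5, 4]
Stage 2 (CLIP -9 9): clip(0,-9,9)=0, clip(1,-9,9)=1, clip(3,-9,9)=3, clip(4,-9,9)=4, clip(5,-9,9)=5, clip(4,-9,9)=4 -> [0, 1, 3, 4, 5, 4]
Stage 3 (DELAY): [0, 0, 1, 3, 4, 5] = [0, 0, 1, 3, 4, 5] -> [0, 0, 1, 3, 4, 5]
Stage 4 (AMPLIFY 3): 0*3=0, 0*3=0, 1*3=3, 3*3=9, 4*3=12, 5*3=15 -> [0, 0, 3, 9, 12, 15]
Stage 5 (CLIP -10 13): clip(0,-10,13)=0, clip(0,-10,13)=0, clip(3,-10,13)=3, clip(9,-10,13)=9, clip(12,-10,13)=12, clip(15,-10,13)=13 -> [0, 0, 3, 9, 12, 13]
Stage 6 (ABS): |0|=0, |0|=0, |3|=3, |9|=9, |12|=12, |13|=13 -> [0, 0, 3, 9, 12, 13]
Output sum: 37

Answer: 37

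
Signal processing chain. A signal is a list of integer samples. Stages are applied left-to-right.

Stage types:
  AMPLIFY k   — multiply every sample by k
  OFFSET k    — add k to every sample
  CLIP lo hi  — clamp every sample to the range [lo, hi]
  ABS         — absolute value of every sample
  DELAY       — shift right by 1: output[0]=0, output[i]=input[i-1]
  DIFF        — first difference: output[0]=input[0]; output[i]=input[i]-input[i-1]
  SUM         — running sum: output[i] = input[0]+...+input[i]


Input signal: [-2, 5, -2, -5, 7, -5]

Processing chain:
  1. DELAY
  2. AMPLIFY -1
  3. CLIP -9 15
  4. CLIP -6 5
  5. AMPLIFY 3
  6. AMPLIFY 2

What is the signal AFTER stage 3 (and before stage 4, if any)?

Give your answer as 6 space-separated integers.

Input: [-2, 5, -2, -5, 7, -5]
Stage 1 (DELAY): [0, -2, 5, -2, -5, 7] = [0, -2, 5, -2, -5, 7] -> [0, -2, 5, -2, -5, 7]
Stage 2 (AMPLIFY -1): 0*-1=0, -2*-1=2, 5*-1=-5, -2*-1=2, -5*-1=5, 7*-1=-7 -> [0, 2, -5, 2, 5, -7]
Stage 3 (CLIP -9 15): clip(0,-9,15)=0, clip(2,-9,15)=2, clip(-5,-9,15)=-5, clip(2,-9,15)=2, clip(5,-9,15)=5, clip(-7,-9,15)=-7 -> [0, 2, -5, 2, 5, -7]

Answer: 0 2 -5 2 5 -7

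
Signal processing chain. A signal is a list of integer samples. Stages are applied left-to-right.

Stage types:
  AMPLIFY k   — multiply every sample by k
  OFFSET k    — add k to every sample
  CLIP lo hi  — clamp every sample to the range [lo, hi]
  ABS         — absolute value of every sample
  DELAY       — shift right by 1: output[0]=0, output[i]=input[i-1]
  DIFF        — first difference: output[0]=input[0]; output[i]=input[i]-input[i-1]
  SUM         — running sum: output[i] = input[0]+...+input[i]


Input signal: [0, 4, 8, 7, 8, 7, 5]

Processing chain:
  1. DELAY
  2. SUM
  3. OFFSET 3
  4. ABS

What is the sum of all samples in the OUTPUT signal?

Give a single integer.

Input: [0, 4, 8, 7, 8, 7, 5]
Stage 1 (DELAY): [0, 0, 4, 8, 7, 8, 7] = [0, 0, 4, 8, 7, 8, 7] -> [0, 0, 4, 8, 7, 8, 7]
Stage 2 (SUM): sum[0..0]=0, sum[0..1]=0, sum[0..2]=4, sum[0..3]=12, sum[0..4]=19, sum[0..5]=27, sum[0..6]=34 -> [0, 0, 4, 12, 19, 27, 34]
Stage 3 (OFFSET 3): 0+3=3, 0+3=3, 4+3=7, 12+3=15, 19+3=22, 27+3=30, 34+3=37 -> [3, 3, 7, 15, 22, 30, 37]
Stage 4 (ABS): |3|=3, |3|=3, |7|=7, |15|=15, |22|=22, |30|=30, |37|=37 -> [3, 3, 7, 15, 22, 30, 37]
Output sum: 117

Answer: 117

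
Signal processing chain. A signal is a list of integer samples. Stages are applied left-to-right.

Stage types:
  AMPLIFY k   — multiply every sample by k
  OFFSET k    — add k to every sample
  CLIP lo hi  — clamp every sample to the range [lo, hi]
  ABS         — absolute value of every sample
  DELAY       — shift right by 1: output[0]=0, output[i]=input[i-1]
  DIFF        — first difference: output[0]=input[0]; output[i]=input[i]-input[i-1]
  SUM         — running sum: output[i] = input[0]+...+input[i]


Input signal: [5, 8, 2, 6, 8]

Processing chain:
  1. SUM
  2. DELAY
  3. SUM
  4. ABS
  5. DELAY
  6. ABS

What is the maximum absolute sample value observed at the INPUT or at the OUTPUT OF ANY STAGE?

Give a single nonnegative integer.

Input: [5, 8, 2, 6, 8] (max |s|=8)
Stage 1 (SUM): sum[0..0]=5, sum[0..1]=13, sum[0..2]=15, sum[0..3]=21, sum[0..4]=29 -> [5, 13, 15, 21, 29] (max |s|=29)
Stage 2 (DELAY): [0, 5, 13, 15, 21] = [0, 5, 13, 15, 21] -> [0, 5, 13, 15, 21] (max |s|=21)
Stage 3 (SUM): sum[0..0]=0, sum[0..1]=5, sum[0..2]=18, sum[0..3]=33, sum[0..4]=54 -> [0, 5, 18, 33, 54] (max |s|=54)
Stage 4 (ABS): |0|=0, |5|=5, |18|=18, |33|=33, |54|=54 -> [0, 5, 18, 33, 54] (max |s|=54)
Stage 5 (DELAY): [0, 0, 5, 18, 33] = [0, 0, 5, 18, 33] -> [0, 0, 5, 18, 33] (max |s|=33)
Stage 6 (ABS): |0|=0, |0|=0, |5|=5, |18|=18, |33|=33 -> [0, 0, 5, 18, 33] (max |s|=33)
Overall max amplitude: 54

Answer: 54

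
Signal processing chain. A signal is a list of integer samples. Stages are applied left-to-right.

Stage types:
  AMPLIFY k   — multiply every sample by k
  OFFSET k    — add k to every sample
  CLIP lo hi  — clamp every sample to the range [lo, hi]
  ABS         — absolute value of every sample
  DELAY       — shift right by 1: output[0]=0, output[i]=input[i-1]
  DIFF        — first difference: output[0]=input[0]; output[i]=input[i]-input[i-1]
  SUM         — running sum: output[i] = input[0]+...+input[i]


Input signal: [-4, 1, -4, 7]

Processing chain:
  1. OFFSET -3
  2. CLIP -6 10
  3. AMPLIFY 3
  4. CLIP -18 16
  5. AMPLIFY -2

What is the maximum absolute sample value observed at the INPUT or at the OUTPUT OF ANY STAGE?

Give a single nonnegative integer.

Input: [-4, 1, -4, 7] (max |s|=7)
Stage 1 (OFFSET -3): -4+-3=-7, 1+-3=-2, -4+-3=-7, 7+-3=4 -> [-7, -2, -7, 4] (max |s|=7)
Stage 2 (CLIP -6 10): clip(-7,-6,10)=-6, clip(-2,-6,10)=-2, clip(-7,-6,10)=-6, clip(4,-6,10)=4 -> [-6, -2, -6, 4] (max |s|=6)
Stage 3 (AMPLIFY 3): -6*3=-18, -2*3=-6, -6*3=-18, 4*3=12 -> [-18, -6, -18, 12] (max |s|=18)
Stage 4 (CLIP -18 16): clip(-18,-18,16)=-18, clip(-6,-18,16)=-6, clip(-18,-18,16)=-18, clip(12,-18,16)=12 -> [-18, -6, -18, 12] (max |s|=18)
Stage 5 (AMPLIFY -2): -18*-2=36, -6*-2=12, -18*-2=36, 12*-2=-24 -> [36, 12, 36, -24] (max |s|=36)
Overall max amplitude: 36

Answer: 36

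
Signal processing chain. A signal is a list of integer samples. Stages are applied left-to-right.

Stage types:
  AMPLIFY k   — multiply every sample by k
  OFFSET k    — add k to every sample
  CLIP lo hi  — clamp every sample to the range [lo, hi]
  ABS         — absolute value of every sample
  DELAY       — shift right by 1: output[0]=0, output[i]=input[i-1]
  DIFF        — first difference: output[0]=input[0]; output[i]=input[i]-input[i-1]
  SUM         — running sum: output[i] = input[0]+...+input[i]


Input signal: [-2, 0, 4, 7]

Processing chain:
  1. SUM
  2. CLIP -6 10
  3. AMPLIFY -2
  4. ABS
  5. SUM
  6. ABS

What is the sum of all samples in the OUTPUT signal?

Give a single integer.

Answer: 54

Derivation:
Input: [-2, 0, 4, 7]
Stage 1 (SUM): sum[0..0]=-2, sum[0..1]=-2, sum[0..2]=2, sum[0..3]=9 -> [-2, -2, 2, 9]
Stage 2 (CLIP -6 10): clip(-2,-6,10)=-2, clip(-2,-6,10)=-2, clip(2,-6,10)=2, clip(9,-6,10)=9 -> [-2, -2, 2, 9]
Stage 3 (AMPLIFY -2): -2*-2=4, -2*-2=4, 2*-2=-4, 9*-2=-18 -> [4, 4, -4, -18]
Stage 4 (ABS): |4|=4, |4|=4, |-4|=4, |-18|=18 -> [4, 4, 4, 18]
Stage 5 (SUM): sum[0..0]=4, sum[0..1]=8, sum[0..2]=12, sum[0..3]=30 -> [4, 8, 12, 30]
Stage 6 (ABS): |4|=4, |8|=8, |12|=12, |30|=30 -> [4, 8, 12, 30]
Output sum: 54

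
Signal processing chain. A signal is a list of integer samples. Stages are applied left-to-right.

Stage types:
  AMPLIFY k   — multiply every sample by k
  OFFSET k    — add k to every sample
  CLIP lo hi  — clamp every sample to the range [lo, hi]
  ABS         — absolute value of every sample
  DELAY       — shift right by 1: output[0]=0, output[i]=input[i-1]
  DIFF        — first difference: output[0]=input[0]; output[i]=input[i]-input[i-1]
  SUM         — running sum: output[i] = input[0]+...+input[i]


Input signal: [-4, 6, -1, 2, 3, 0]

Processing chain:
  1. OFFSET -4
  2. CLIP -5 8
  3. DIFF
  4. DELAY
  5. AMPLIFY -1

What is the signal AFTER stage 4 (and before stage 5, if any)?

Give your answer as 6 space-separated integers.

Answer: 0 -5 7 -7 3 1

Derivation:
Input: [-4, 6, -1, 2, 3, 0]
Stage 1 (OFFSET -4): -4+-4=-8, 6+-4=2, -1+-4=-5, 2+-4=-2, 3+-4=-1, 0+-4=-4 -> [-8, 2, -5, -2, -1, -4]
Stage 2 (CLIP -5 8): clip(-8,-5,8)=-5, clip(2,-5,8)=2, clip(-5,-5,8)=-5, clip(-2,-5,8)=-2, clip(-1,-5,8)=-1, clip(-4,-5,8)=-4 -> [-5, 2, -5, -2, -1, -4]
Stage 3 (DIFF): s[0]=-5, 2--5=7, -5-2=-7, -2--5=3, -1--2=1, -4--1=-3 -> [-5, 7, -7, 3, 1, -3]
Stage 4 (DELAY): [0, -5, 7, -7, 3, 1] = [0, -5, 7, -7, 3, 1] -> [0, -5, 7, -7, 3, 1]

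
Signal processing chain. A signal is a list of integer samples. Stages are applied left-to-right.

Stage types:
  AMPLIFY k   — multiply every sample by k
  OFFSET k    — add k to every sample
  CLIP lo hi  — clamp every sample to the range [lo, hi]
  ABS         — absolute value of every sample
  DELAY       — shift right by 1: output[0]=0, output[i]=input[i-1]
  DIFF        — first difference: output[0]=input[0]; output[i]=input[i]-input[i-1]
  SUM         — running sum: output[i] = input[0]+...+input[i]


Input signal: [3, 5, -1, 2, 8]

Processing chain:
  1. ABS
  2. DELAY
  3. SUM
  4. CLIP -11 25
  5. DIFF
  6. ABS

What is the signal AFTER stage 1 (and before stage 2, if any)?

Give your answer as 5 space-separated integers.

Answer: 3 5 1 2 8

Derivation:
Input: [3, 5, -1, 2, 8]
Stage 1 (ABS): |3|=3, |5|=5, |-1|=1, |2|=2, |8|=8 -> [3, 5, 1, 2, 8]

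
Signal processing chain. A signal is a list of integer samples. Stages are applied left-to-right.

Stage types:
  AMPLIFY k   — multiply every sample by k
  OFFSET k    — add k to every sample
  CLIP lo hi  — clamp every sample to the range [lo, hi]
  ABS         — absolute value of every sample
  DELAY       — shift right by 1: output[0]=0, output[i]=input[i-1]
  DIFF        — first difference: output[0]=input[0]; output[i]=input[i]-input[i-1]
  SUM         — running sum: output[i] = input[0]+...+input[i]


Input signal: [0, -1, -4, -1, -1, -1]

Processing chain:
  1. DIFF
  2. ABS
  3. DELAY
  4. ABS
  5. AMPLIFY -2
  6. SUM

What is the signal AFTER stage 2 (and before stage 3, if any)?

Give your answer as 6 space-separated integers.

Answer: 0 1 3 3 0 0

Derivation:
Input: [0, -1, -4, -1, -1, -1]
Stage 1 (DIFF): s[0]=0, -1-0=-1, -4--1=-3, -1--4=3, -1--1=0, -1--1=0 -> [0, -1, -3, 3, 0, 0]
Stage 2 (ABS): |0|=0, |-1|=1, |-3|=3, |3|=3, |0|=0, |0|=0 -> [0, 1, 3, 3, 0, 0]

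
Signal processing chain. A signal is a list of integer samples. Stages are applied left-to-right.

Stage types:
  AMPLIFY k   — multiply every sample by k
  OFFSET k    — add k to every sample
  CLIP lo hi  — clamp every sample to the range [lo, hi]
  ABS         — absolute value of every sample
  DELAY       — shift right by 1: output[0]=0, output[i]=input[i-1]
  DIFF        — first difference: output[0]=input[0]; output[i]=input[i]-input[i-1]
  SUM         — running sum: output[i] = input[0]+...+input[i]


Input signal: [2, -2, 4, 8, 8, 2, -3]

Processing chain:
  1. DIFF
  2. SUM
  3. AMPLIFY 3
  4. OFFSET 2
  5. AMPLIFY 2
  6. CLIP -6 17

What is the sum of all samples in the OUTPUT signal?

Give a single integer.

Answer: 71

Derivation:
Input: [2, -2, 4, 8, 8, 2, -3]
Stage 1 (DIFF): s[0]=2, -2-2=-4, 4--2=6, 8-4=4, 8-8=0, 2-8=-6, -3-2=-5 -> [2, -4, 6, 4, 0, -6, -5]
Stage 2 (SUM): sum[0..0]=2, sum[0..1]=-2, sum[0..2]=4, sum[0..3]=8, sum[0..4]=8, sum[0..5]=2, sum[0..6]=-3 -> [2, -2, 4, 8, 8, 2, -3]
Stage 3 (AMPLIFY 3): 2*3=6, -2*3=-6, 4*3=12, 8*3=24, 8*3=24, 2*3=6, -3*3=-9 -> [6, -6, 12, 24, 24, 6, -9]
Stage 4 (OFFSET 2): 6+2=8, -6+2=-4, 12+2=14, 24+2=26, 24+2=26, 6+2=8, -9+2=-7 -> [8, -4, 14, 26, 26, 8, -7]
Stage 5 (AMPLIFY 2): 8*2=16, -4*2=-8, 14*2=28, 26*2=52, 26*2=52, 8*2=16, -7*2=-14 -> [16, -8, 28, 52, 52, 16, -14]
Stage 6 (CLIP -6 17): clip(16,-6,17)=16, clip(-8,-6,17)=-6, clip(28,-6,17)=17, clip(52,-6,17)=17, clip(52,-6,17)=17, clip(16,-6,17)=16, clip(-14,-6,17)=-6 -> [16, -6, 17, 17, 17, 16, -6]
Output sum: 71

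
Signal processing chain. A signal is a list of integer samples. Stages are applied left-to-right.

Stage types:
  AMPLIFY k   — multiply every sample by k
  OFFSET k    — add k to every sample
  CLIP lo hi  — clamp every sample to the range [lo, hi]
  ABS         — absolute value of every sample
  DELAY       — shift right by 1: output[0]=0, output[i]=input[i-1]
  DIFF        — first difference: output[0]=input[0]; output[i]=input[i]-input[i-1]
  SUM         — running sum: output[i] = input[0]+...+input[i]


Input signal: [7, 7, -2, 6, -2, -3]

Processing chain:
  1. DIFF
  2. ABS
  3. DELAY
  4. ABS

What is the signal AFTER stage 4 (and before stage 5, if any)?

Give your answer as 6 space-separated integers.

Input: [7, 7, -2, 6, -2, -3]
Stage 1 (DIFF): s[0]=7, 7-7=0, -2-7=-9, 6--2=8, -2-6=-8, -3--2=-1 -> [7, 0, -9, 8, -8, -1]
Stage 2 (ABS): |7|=7, |0|=0, |-9|=9, |8|=8, |-8|=8, |-1|=1 -> [7, 0, 9, 8, 8, 1]
Stage 3 (DELAY): [0, 7, 0, 9, 8, 8] = [0, 7, 0, 9, 8, 8] -> [0, 7, 0, 9, 8, 8]
Stage 4 (ABS): |0|=0, |7|=7, |0|=0, |9|=9, |8|=8, |8|=8 -> [0, 7, 0, 9, 8, 8]

Answer: 0 7 0 9 8 8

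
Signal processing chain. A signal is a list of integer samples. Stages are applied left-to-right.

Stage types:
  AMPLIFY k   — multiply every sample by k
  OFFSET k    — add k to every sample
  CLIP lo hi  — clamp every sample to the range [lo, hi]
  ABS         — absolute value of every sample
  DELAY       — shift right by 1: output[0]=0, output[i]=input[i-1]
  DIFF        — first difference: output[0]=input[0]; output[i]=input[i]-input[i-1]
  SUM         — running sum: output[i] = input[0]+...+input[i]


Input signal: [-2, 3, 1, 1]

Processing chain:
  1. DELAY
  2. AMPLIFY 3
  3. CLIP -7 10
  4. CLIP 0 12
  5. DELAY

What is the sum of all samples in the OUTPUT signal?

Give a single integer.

Input: [-2, 3, 1, 1]
Stage 1 (DELAY): [0, -2, 3, 1] = [0, -2, 3, 1] -> [0, -2, 3, 1]
Stage 2 (AMPLIFY 3): 0*3=0, -2*3=-6, 3*3=9, 1*3=3 -> [0, -6, 9, 3]
Stage 3 (CLIP -7 10): clip(0,-7,10)=0, clip(-6,-7,10)=-6, clip(9,-7,10)=9, clip(3,-7,10)=3 -> [0, -6, 9, 3]
Stage 4 (CLIP 0 12): clip(0,0,12)=0, clip(-6,0,12)=0, clip(9,0,12)=9, clip(3,0,12)=3 -> [0, 0, 9, 3]
Stage 5 (DELAY): [0, 0, 0, 9] = [0, 0, 0, 9] -> [0, 0, 0, 9]
Output sum: 9

Answer: 9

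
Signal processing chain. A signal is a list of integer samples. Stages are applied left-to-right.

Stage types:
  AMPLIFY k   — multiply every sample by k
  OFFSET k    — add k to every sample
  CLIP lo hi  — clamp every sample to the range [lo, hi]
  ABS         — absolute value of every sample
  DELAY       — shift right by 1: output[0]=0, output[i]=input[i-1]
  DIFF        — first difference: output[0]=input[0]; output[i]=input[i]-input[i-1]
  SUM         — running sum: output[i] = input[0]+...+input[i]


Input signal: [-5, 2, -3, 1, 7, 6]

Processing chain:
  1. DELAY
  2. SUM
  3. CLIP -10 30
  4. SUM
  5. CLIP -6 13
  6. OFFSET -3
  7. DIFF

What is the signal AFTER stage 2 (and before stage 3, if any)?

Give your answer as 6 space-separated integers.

Answer: 0 -5 -3 -6 -5 2

Derivation:
Input: [-5, 2, -3, 1, 7, 6]
Stage 1 (DELAY): [0, -5, 2, -3, 1, 7] = [0, -5, 2, -3, 1, 7] -> [0, -5, 2, -3, 1, 7]
Stage 2 (SUM): sum[0..0]=0, sum[0..1]=-5, sum[0..2]=-3, sum[0..3]=-6, sum[0..4]=-5, sum[0..5]=2 -> [0, -5, -3, -6, -5, 2]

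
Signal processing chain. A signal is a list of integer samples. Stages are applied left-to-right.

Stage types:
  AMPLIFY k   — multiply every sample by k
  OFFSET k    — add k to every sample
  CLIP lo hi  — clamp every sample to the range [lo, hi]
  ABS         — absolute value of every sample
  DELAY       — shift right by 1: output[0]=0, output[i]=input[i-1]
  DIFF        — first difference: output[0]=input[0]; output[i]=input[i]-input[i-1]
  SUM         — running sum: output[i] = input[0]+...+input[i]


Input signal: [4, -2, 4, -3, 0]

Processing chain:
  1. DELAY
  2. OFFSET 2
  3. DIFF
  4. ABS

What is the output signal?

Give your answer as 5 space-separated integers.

Input: [4, -2, 4, -3, 0]
Stage 1 (DELAY): [0, 4, -2, 4, -3] = [0, 4, -2, 4, -3] -> [0, 4, -2, 4, -3]
Stage 2 (OFFSET 2): 0+2=2, 4+2=6, -2+2=0, 4+2=6, -3+2=-1 -> [2, 6, 0, 6, -1]
Stage 3 (DIFF): s[0]=2, 6-2=4, 0-6=-6, 6-0=6, -1-6=-7 -> [2, 4, -6, 6, -7]
Stage 4 (ABS): |2|=2, |4|=4, |-6|=6, |6|=6, |-7|=7 -> [2, 4, 6, 6, 7]

Answer: 2 4 6 6 7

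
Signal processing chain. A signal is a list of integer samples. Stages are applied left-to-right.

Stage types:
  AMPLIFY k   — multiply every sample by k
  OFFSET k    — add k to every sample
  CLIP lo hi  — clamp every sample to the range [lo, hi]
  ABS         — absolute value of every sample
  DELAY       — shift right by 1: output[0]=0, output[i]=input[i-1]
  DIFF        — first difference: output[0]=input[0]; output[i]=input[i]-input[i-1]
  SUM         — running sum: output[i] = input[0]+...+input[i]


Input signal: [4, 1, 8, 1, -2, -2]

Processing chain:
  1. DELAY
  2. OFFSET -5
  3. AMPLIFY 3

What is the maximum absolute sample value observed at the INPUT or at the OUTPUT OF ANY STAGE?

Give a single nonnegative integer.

Input: [4, 1, 8, 1, -2, -2] (max |s|=8)
Stage 1 (DELAY): [0, 4, 1, 8, 1, -2] = [0, 4, 1, 8, 1, -2] -> [0, 4, 1, 8, 1, -2] (max |s|=8)
Stage 2 (OFFSET -5): 0+-5=-5, 4+-5=-1, 1+-5=-4, 8+-5=3, 1+-5=-4, -2+-5=-7 -> [-5, -1, -4, 3, -4, -7] (max |s|=7)
Stage 3 (AMPLIFY 3): -5*3=-15, -1*3=-3, -4*3=-12, 3*3=9, -4*3=-12, -7*3=-21 -> [-15, -3, -12, 9, -12, -21] (max |s|=21)
Overall max amplitude: 21

Answer: 21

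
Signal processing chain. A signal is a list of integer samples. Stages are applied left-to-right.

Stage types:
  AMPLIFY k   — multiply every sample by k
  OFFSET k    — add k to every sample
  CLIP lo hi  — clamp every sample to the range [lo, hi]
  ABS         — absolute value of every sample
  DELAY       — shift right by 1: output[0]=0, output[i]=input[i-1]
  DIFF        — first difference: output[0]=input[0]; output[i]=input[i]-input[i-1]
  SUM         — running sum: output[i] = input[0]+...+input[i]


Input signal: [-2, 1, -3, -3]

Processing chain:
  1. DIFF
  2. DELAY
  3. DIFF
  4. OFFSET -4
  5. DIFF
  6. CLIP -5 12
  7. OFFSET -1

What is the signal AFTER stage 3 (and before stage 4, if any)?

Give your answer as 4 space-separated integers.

Input: [-2, 1, -3, -3]
Stage 1 (DIFF): s[0]=-2, 1--2=3, -3-1=-4, -3--3=0 -> [-2, 3, -4, 0]
Stage 2 (DELAY): [0, -2, 3, -4] = [0, -2, 3, -4] -> [0, -2, 3, -4]
Stage 3 (DIFF): s[0]=0, -2-0=-2, 3--2=5, -4-3=-7 -> [0, -2, 5, -7]

Answer: 0 -2 5 -7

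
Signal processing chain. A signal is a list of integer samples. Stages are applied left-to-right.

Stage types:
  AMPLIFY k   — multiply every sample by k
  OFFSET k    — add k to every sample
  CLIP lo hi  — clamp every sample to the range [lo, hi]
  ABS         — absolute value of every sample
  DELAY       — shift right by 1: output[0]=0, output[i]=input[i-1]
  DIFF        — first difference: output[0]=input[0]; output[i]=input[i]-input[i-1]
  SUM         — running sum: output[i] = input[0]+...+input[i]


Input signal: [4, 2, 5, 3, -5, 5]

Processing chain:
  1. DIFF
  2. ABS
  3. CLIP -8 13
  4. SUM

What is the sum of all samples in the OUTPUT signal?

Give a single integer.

Input: [4, 2, 5, 3, -5, 5]
Stage 1 (DIFF): s[0]=4, 2-4=-2, 5-2=3, 3-5=-2, -5-3=-8, 5--5=10 -> [4, -2, 3, -2, -8, 10]
Stage 2 (ABS): |4|=4, |-2|=2, |3|=3, |-2|=2, |-8|=8, |10|=10 -> [4, 2, 3, 2, 8, 10]
Stage 3 (CLIP -8 13): clip(4,-8,13)=4, clip(2,-8,13)=2, clip(3,-8,13)=3, clip(2,-8,13)=2, clip(8,-8,13)=8, clip(10,-8,13)=10 -> [4, 2, 3, 2, 8, 10]
Stage 4 (SUM): sum[0..0]=4, sum[0..1]=6, sum[0..2]=9, sum[0..3]=11, sum[0..4]=19, sum[0..5]=29 -> [4, 6, 9, 11, 19, 29]
Output sum: 78

Answer: 78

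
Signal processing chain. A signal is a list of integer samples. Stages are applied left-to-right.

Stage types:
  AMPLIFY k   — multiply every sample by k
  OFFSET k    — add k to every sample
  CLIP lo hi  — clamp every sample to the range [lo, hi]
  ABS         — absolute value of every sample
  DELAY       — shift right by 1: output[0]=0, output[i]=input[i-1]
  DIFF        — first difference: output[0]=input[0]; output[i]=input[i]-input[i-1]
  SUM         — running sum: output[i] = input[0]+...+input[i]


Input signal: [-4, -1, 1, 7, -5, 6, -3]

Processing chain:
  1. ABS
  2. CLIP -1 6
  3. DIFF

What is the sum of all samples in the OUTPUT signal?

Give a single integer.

Answer: 3

Derivation:
Input: [-4, -1, 1, 7, -5, 6, -3]
Stage 1 (ABS): |-4|=4, |-1|=1, |1|=1, |7|=7, |-5|=5, |6|=6, |-3|=3 -> [4, 1, 1, 7, 5, 6, 3]
Stage 2 (CLIP -1 6): clip(4,-1,6)=4, clip(1,-1,6)=1, clip(1,-1,6)=1, clip(7,-1,6)=6, clip(5,-1,6)=5, clip(6,-1,6)=6, clip(3,-1,6)=3 -> [4, 1, 1, 6, 5, 6, 3]
Stage 3 (DIFF): s[0]=4, 1-4=-3, 1-1=0, 6-1=5, 5-6=-1, 6-5=1, 3-6=-3 -> [4, -3, 0, 5, -1, 1, -3]
Output sum: 3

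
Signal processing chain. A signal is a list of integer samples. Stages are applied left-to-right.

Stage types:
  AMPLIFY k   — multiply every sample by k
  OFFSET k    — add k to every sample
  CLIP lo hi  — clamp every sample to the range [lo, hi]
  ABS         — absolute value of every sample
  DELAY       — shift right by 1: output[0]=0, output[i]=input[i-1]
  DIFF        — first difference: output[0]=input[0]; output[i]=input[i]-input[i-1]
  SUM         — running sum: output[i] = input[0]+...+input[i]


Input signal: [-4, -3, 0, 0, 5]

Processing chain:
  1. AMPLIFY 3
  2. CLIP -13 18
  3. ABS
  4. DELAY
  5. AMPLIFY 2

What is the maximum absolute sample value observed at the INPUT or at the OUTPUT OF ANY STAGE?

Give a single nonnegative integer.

Input: [-4, -3, 0, 0, 5] (max |s|=5)
Stage 1 (AMPLIFY 3): -4*3=-12, -3*3=-9, 0*3=0, 0*3=0, 5*3=15 -> [-12, -9, 0, 0, 15] (max |s|=15)
Stage 2 (CLIP -13 18): clip(-12,-13,18)=-12, clip(-9,-13,18)=-9, clip(0,-13,18)=0, clip(0,-13,18)=0, clip(15,-13,18)=15 -> [-12, -9, 0, 0, 15] (max |s|=15)
Stage 3 (ABS): |-12|=12, |-9|=9, |0|=0, |0|=0, |15|=15 -> [12, 9, 0, 0, 15] (max |s|=15)
Stage 4 (DELAY): [0, 12, 9, 0, 0] = [0, 12, 9, 0, 0] -> [0, 12, 9, 0, 0] (max |s|=12)
Stage 5 (AMPLIFY 2): 0*2=0, 12*2=24, 9*2=18, 0*2=0, 0*2=0 -> [0, 24, 18, 0, 0] (max |s|=24)
Overall max amplitude: 24

Answer: 24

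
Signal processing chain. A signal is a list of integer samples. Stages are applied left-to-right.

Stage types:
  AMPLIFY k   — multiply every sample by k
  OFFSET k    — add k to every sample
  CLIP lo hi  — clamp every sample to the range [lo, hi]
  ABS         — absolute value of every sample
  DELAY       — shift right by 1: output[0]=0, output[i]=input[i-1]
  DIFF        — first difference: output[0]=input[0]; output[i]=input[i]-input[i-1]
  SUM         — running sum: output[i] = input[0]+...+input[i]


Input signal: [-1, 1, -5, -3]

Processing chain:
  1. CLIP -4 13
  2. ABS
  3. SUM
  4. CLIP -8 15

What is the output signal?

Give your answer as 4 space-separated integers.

Input: [-1, 1, -5, -3]
Stage 1 (CLIP -4 13): clip(-1,-4,13)=-1, clip(1,-4,13)=1, clip(-5,-4,13)=-4, clip(-3,-4,13)=-3 -> [-1, 1, -4, -3]
Stage 2 (ABS): |-1|=1, |1|=1, |-4|=4, |-3|=3 -> [1, 1, 4, 3]
Stage 3 (SUM): sum[0..0]=1, sum[0..1]=2, sum[0..2]=6, sum[0..3]=9 -> [1, 2, 6, 9]
Stage 4 (CLIP -8 15): clip(1,-8,15)=1, clip(2,-8,15)=2, clip(6,-8,15)=6, clip(9,-8,15)=9 -> [1, 2, 6, 9]

Answer: 1 2 6 9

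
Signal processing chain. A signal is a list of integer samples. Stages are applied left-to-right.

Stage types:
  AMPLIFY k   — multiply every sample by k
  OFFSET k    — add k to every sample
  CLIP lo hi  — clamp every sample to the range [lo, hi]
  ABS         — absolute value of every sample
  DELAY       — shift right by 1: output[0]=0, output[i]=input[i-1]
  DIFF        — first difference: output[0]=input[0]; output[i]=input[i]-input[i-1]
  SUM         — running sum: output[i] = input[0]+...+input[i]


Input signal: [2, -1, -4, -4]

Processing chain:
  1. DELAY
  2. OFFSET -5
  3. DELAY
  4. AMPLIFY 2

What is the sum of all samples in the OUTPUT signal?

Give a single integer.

Input: [2, -1, -4, -4]
Stage 1 (DELAY): [0, 2, -1, -4] = [0, 2, -1, -4] -> [0, 2, -1, -4]
Stage 2 (OFFSET -5): 0+-5=-5, 2+-5=-3, -1+-5=-6, -4+-5=-9 -> [-5, -3, -6, -9]
Stage 3 (DELAY): [0, -5, -3, -6] = [0, -5, -3, -6] -> [0, -5, -3, -6]
Stage 4 (AMPLIFY 2): 0*2=0, -5*2=-10, -3*2=-6, -6*2=-12 -> [0, -10, -6, -12]
Output sum: -28

Answer: -28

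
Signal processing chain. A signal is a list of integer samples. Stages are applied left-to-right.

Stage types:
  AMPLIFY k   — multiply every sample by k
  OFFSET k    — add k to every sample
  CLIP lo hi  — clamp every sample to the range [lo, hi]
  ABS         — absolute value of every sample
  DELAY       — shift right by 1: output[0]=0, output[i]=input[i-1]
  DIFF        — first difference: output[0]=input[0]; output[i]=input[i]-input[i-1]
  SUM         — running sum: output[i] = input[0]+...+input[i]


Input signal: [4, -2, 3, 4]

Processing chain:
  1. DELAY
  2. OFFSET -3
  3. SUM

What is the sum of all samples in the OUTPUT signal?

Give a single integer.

Answer: -19

Derivation:
Input: [4, -2, 3, 4]
Stage 1 (DELAY): [0, 4, -2, 3] = [0, 4, -2, 3] -> [0, 4, -2, 3]
Stage 2 (OFFSET -3): 0+-3=-3, 4+-3=1, -2+-3=-5, 3+-3=0 -> [-3, 1, -5, 0]
Stage 3 (SUM): sum[0..0]=-3, sum[0..1]=-2, sum[0..2]=-7, sum[0..3]=-7 -> [-3, -2, -7, -7]
Output sum: -19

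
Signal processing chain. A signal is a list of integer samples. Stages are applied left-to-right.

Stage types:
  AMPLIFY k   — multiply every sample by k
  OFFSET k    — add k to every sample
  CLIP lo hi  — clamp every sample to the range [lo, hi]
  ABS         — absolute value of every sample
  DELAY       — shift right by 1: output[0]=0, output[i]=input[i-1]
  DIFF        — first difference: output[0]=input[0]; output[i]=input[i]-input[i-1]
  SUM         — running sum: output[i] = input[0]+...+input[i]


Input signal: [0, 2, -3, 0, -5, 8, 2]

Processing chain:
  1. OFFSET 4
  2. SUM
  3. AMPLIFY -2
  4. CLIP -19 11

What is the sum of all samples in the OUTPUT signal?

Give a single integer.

Answer: -122

Derivation:
Input: [0, 2, -3, 0, -5, 8, 2]
Stage 1 (OFFSET 4): 0+4=4, 2+4=6, -3+4=1, 0+4=4, -5+4=-1, 8+4=12, 2+4=6 -> [4, 6, 1, 4, -1, 12, 6]
Stage 2 (SUM): sum[0..0]=4, sum[0..1]=10, sum[0..2]=11, sum[0..3]=15, sum[0..4]=14, sum[0..5]=26, sum[0..6]=32 -> [4, 10, 11, 15, 14, 26, 32]
Stage 3 (AMPLIFY -2): 4*-2=-8, 10*-2=-20, 11*-2=-22, 15*-2=-30, 14*-2=-28, 26*-2=-52, 32*-2=-64 -> [-8, -20, -22, -30, -28, -52, -64]
Stage 4 (CLIP -19 11): clip(-8,-19,11)=-8, clip(-20,-19,11)=-19, clip(-22,-19,11)=-19, clip(-30,-19,11)=-19, clip(-28,-19,11)=-19, clip(-52,-19,11)=-19, clip(-64,-19,11)=-19 -> [-8, -19, -19, -19, -19, -19, -19]
Output sum: -122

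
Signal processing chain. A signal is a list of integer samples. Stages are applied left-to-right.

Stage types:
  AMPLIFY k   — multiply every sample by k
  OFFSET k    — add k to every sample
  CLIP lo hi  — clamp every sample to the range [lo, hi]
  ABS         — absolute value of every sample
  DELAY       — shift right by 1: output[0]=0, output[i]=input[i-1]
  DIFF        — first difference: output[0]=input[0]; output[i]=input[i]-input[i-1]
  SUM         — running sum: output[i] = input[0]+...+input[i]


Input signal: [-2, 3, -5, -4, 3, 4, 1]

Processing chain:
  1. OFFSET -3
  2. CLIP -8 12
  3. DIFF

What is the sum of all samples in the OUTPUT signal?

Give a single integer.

Input: [-2, 3, -5, -4, 3, 4, 1]
Stage 1 (OFFSET -3): -2+-3=-5, 3+-3=0, -5+-3=-8, -4+-3=-7, 3+-3=0, 4+-3=1, 1+-3=-2 -> [-5, 0, -8, -7, 0, 1, -2]
Stage 2 (CLIP -8 12): clip(-5,-8,12)=-5, clip(0,-8,12)=0, clip(-8,-8,12)=-8, clip(-7,-8,12)=-7, clip(0,-8,12)=0, clip(1,-8,12)=1, clip(-2,-8,12)=-2 -> [-5, 0, -8, -7, 0, 1, -2]
Stage 3 (DIFF): s[0]=-5, 0--5=5, -8-0=-8, -7--8=1, 0--7=7, 1-0=1, -2-1=-3 -> [-5, 5, -8, 1, 7, 1, -3]
Output sum: -2

Answer: -2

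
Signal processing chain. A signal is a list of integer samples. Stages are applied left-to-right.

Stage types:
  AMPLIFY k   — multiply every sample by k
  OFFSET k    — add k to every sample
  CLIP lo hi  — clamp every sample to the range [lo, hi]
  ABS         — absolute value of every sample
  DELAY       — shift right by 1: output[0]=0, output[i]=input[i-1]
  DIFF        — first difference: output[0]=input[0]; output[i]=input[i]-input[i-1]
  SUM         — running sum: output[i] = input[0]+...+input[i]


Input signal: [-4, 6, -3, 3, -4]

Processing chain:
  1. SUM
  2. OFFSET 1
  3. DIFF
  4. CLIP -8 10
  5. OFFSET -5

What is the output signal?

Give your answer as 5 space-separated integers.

Input: [-4, 6, -3, 3, -4]
Stage 1 (SUM): sum[0..0]=-4, sum[0..1]=2, sum[0..2]=-1, sum[0..3]=2, sum[0..4]=-2 -> [-4, 2, -1, 2, -2]
Stage 2 (OFFSET 1): -4+1=-3, 2+1=3, -1+1=0, 2+1=3, -2+1=-1 -> [-3, 3, 0, 3, -1]
Stage 3 (DIFF): s[0]=-3, 3--3=6, 0-3=-3, 3-0=3, -1-3=-4 -> [-3, 6, -3, 3, -4]
Stage 4 (CLIP -8 10): clip(-3,-8,10)=-3, clip(6,-8,10)=6, clip(-3,-8,10)=-3, clip(3,-8,10)=3, clip(-4,-8,10)=-4 -> [-3, 6, -3, 3, -4]
Stage 5 (OFFSET -5): -3+-5=-8, 6+-5=1, -3+-5=-8, 3+-5=-2, -4+-5=-9 -> [-8, 1, -8, -2, -9]

Answer: -8 1 -8 -2 -9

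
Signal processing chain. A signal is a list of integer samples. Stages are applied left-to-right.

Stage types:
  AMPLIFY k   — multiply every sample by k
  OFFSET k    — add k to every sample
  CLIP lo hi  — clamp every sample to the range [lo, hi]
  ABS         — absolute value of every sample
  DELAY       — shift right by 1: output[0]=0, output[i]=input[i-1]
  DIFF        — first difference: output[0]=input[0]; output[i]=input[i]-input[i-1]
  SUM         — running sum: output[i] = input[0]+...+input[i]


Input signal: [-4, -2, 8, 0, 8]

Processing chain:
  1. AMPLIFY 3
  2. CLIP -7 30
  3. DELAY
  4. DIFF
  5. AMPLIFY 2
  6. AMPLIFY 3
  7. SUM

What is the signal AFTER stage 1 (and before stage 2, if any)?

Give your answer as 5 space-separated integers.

Input: [-4, -2, 8, 0, 8]
Stage 1 (AMPLIFY 3): -4*3=-12, -2*3=-6, 8*3=24, 0*3=0, 8*3=24 -> [-12, -6, 24, 0, 24]

Answer: -12 -6 24 0 24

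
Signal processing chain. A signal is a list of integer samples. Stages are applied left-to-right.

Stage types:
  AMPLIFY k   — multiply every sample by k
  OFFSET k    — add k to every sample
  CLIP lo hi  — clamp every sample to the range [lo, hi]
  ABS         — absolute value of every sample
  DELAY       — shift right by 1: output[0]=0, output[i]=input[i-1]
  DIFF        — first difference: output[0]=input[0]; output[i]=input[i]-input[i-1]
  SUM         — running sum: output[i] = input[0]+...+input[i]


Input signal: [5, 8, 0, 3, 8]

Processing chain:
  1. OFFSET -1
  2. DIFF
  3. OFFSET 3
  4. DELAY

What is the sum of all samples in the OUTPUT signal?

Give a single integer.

Input: [5, 8, 0, 3, 8]
Stage 1 (OFFSET -1): 5+-1=4, 8+-1=7, 0+-1=-1, 3+-1=2, 8+-1=7 -> [4, 7, -1, 2, 7]
Stage 2 (DIFF): s[0]=4, 7-4=3, -1-7=-8, 2--1=3, 7-2=5 -> [4, 3, -8, 3, 5]
Stage 3 (OFFSET 3): 4+3=7, 3+3=6, -8+3=-5, 3+3=6, 5+3=8 -> [7, 6, -5, 6, 8]
Stage 4 (DELAY): [0, 7, 6, -5, 6] = [0, 7, 6, -5, 6] -> [0, 7, 6, -5, 6]
Output sum: 14

Answer: 14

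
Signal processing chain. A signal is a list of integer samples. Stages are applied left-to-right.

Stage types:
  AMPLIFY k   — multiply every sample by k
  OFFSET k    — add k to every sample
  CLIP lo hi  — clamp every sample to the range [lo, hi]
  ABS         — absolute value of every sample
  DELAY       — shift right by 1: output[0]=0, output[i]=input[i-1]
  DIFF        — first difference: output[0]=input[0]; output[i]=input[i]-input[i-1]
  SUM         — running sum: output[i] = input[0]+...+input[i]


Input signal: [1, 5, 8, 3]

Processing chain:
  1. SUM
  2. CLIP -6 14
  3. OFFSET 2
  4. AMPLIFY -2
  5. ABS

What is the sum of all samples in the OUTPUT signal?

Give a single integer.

Answer: 86

Derivation:
Input: [1, 5, 8, 3]
Stage 1 (SUM): sum[0..0]=1, sum[0..1]=6, sum[0..2]=14, sum[0..3]=17 -> [1, 6, 14, 17]
Stage 2 (CLIP -6 14): clip(1,-6,14)=1, clip(6,-6,14)=6, clip(14,-6,14)=14, clip(17,-6,14)=14 -> [1, 6, 14, 14]
Stage 3 (OFFSET 2): 1+2=3, 6+2=8, 14+2=16, 14+2=16 -> [3, 8, 16, 16]
Stage 4 (AMPLIFY -2): 3*-2=-6, 8*-2=-16, 16*-2=-32, 16*-2=-32 -> [-6, -16, -32, -32]
Stage 5 (ABS): |-6|=6, |-16|=16, |-32|=32, |-32|=32 -> [6, 16, 32, 32]
Output sum: 86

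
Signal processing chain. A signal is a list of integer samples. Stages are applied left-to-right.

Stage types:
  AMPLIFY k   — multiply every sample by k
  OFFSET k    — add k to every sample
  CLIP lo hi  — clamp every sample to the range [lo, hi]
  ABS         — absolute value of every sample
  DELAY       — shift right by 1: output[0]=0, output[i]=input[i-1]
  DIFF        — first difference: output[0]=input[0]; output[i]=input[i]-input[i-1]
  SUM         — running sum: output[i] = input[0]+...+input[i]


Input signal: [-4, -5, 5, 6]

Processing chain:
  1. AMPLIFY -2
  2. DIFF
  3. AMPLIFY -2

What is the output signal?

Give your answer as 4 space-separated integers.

Input: [-4, -5, 5, 6]
Stage 1 (AMPLIFY -2): -4*-2=8, -5*-2=10, 5*-2=-10, 6*-2=-12 -> [8, 10, -10, -12]
Stage 2 (DIFF): s[0]=8, 10-8=2, -10-10=-20, -12--10=-2 -> [8, 2, -20, -2]
Stage 3 (AMPLIFY -2): 8*-2=-16, 2*-2=-4, -20*-2=40, -2*-2=4 -> [-16, -4, 40, 4]

Answer: -16 -4 40 4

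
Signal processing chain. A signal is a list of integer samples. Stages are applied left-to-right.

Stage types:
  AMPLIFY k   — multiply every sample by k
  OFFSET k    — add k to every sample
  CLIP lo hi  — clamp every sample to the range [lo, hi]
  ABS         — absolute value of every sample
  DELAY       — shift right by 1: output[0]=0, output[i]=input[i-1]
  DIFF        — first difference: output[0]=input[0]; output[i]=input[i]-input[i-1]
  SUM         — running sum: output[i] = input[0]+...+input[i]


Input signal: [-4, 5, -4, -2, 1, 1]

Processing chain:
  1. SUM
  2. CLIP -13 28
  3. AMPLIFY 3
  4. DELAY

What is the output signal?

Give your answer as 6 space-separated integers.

Input: [-4, 5, -4, -2, 1, 1]
Stage 1 (SUM): sum[0..0]=-4, sum[0..1]=1, sum[0..2]=-3, sum[0..3]=-5, sum[0..4]=-4, sum[0..5]=-3 -> [-4, 1, -3, -5, -4, -3]
Stage 2 (CLIP -13 28): clip(-4,-13,28)=-4, clip(1,-13,28)=1, clip(-3,-13,28)=-3, clip(-5,-13,28)=-5, clip(-4,-13,28)=-4, clip(-3,-13,28)=-3 -> [-4, 1, -3, -5, -4, -3]
Stage 3 (AMPLIFY 3): -4*3=-12, 1*3=3, -3*3=-9, -5*3=-15, -4*3=-12, -3*3=-9 -> [-12, 3, -9, -15, -12, -9]
Stage 4 (DELAY): [0, -12, 3, -9, -15, -12] = [0, -12, 3, -9, -15, -12] -> [0, -12, 3, -9, -15, -12]

Answer: 0 -12 3 -9 -15 -12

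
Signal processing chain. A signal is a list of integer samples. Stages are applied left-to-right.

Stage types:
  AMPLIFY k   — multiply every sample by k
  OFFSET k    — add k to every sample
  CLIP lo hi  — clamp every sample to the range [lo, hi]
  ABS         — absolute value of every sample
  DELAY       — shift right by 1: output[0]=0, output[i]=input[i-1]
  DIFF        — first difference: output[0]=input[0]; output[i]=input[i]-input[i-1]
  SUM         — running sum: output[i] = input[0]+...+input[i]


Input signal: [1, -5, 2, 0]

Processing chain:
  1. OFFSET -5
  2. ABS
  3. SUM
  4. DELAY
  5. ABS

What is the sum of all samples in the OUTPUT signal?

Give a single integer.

Answer: 35

Derivation:
Input: [1, -5, 2, 0]
Stage 1 (OFFSET -5): 1+-5=-4, -5+-5=-10, 2+-5=-3, 0+-5=-5 -> [-4, -10, -3, -5]
Stage 2 (ABS): |-4|=4, |-10|=10, |-3|=3, |-5|=5 -> [4, 10, 3, 5]
Stage 3 (SUM): sum[0..0]=4, sum[0..1]=14, sum[0..2]=17, sum[0..3]=22 -> [4, 14, 17, 22]
Stage 4 (DELAY): [0, 4, 14, 17] = [0, 4, 14, 17] -> [0, 4, 14, 17]
Stage 5 (ABS): |0|=0, |4|=4, |14|=14, |17|=17 -> [0, 4, 14, 17]
Output sum: 35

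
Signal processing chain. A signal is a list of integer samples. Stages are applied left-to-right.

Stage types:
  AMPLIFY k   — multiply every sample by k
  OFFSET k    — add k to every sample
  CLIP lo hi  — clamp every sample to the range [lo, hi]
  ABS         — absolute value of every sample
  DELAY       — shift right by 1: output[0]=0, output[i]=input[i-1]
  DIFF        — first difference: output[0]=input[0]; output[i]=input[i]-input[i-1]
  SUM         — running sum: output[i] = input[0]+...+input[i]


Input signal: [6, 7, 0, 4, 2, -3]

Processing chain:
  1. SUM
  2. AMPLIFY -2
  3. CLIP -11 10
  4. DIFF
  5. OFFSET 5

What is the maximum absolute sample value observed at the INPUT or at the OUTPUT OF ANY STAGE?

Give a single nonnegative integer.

Answer: 38

Derivation:
Input: [6, 7, 0, 4, 2, -3] (max |s|=7)
Stage 1 (SUM): sum[0..0]=6, sum[0..1]=13, sum[0..2]=13, sum[0..3]=17, sum[0..4]=19, sum[0..5]=16 -> [6, 13, 13, 17, 19, 16] (max |s|=19)
Stage 2 (AMPLIFY -2): 6*-2=-12, 13*-2=-26, 13*-2=-26, 17*-2=-34, 19*-2=-38, 16*-2=-32 -> [-12, -26, -26, -34, -38, -32] (max |s|=38)
Stage 3 (CLIP -11 10): clip(-12,-11,10)=-11, clip(-26,-11,10)=-11, clip(-26,-11,10)=-11, clip(-34,-11,10)=-11, clip(-38,-11,10)=-11, clip(-32,-11,10)=-11 -> [-11, -11, -11, -11, -11, -11] (max |s|=11)
Stage 4 (DIFF): s[0]=-11, -11--11=0, -11--11=0, -11--11=0, -11--11=0, -11--11=0 -> [-11, 0, 0, 0, 0, 0] (max |s|=11)
Stage 5 (OFFSET 5): -11+5=-6, 0+5=5, 0+5=5, 0+5=5, 0+5=5, 0+5=5 -> [-6, 5, 5, 5, 5, 5] (max |s|=6)
Overall max amplitude: 38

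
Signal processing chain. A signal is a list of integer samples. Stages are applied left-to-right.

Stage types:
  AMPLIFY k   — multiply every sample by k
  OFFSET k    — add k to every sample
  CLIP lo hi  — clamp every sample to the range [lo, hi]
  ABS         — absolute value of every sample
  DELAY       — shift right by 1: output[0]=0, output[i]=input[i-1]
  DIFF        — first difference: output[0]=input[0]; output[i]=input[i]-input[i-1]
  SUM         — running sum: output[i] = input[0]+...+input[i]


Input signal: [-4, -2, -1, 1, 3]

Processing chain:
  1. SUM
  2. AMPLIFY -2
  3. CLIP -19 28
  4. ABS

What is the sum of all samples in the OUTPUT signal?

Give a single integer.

Input: [-4, -2, -1, 1, 3]
Stage 1 (SUM): sum[0..0]=-4, sum[0..1]=-6, sum[0..2]=-7, sum[0..3]=-6, sum[0..4]=-3 -> [-4, -6, -7, -6, -3]
Stage 2 (AMPLIFY -2): -4*-2=8, -6*-2=12, -7*-2=14, -6*-2=12, -3*-2=6 -> [8, 12, 14, 12, 6]
Stage 3 (CLIP -19 28): clip(8,-19,28)=8, clip(12,-19,28)=12, clip(14,-19,28)=14, clip(12,-19,28)=12, clip(6,-19,28)=6 -> [8, 12, 14, 12, 6]
Stage 4 (ABS): |8|=8, |12|=12, |14|=14, |12|=12, |6|=6 -> [8, 12, 14, 12, 6]
Output sum: 52

Answer: 52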